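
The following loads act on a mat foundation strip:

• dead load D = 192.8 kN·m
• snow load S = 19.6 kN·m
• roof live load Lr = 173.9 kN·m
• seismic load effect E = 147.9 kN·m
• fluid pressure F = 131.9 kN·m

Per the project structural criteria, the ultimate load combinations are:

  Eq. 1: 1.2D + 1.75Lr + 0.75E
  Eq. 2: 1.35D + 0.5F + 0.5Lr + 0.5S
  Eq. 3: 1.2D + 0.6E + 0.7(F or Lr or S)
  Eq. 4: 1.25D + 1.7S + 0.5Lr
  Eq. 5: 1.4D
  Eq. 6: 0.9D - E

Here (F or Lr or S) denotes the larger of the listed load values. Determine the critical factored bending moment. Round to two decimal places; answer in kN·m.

(F or Lr or S) → Lr = 173.9 kN·m.
Eq. 1: 1.2(192.8) + 1.75(173.9) + 0.75(147.9) = 646.61
Eq. 2: 1.35(192.8) + 0.5(131.9) + 0.5(173.9) + 0.5(19.6) = 422.98
Eq. 3: 1.2(192.8) + 0.6(147.9) + 0.7(173.9) = 441.83
Eq. 4: 1.25(192.8) + 1.7(19.6) + 0.5(173.9) = 361.27
Eq. 5: 1.4(192.8) = 269.92
Eq. 6: 0.9(192.8) - 1.0(147.9) = 25.62
Maximum is from combination 1.

646.61 kN·m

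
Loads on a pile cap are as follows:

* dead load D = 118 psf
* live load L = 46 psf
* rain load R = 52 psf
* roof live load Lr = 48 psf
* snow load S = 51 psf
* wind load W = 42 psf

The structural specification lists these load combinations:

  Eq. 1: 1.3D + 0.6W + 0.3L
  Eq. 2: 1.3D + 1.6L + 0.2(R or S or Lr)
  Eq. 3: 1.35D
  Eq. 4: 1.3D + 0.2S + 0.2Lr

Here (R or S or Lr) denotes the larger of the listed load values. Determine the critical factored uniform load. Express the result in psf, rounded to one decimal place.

(R or S or Lr) → R = 52 psf.
Eq. 1: 1.3(118) + 0.6(42) + 0.3(46) = 153.4 + 25.2 + 13.8 = 192.4
Eq. 2: 1.3(118) + 1.6(46) + 0.2(52) = 153.4 + 73.6 + 10.4 = 237.4
Eq. 3: 1.35(118) = 159.3
Eq. 4: 1.3(118) + 0.2(51) + 0.2(48) = 153.4 + 10.2 + 9.6 = 173.2
Maximum is from combination 2.

237.4 psf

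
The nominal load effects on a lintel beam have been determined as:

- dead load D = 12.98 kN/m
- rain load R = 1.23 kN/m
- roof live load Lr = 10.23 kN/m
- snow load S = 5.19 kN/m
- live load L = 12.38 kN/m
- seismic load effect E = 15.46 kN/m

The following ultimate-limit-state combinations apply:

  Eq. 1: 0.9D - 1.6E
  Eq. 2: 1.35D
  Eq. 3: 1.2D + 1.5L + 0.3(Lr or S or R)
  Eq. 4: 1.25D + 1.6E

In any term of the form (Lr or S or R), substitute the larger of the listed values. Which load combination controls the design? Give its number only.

Combination 4

(Lr or S or R) → Lr = 10.23 kN/m.
Eq. 1: 0.9(12.98) - 1.6(15.46) = -13.05
Eq. 2: 1.35(12.98) = 17.52
Eq. 3: 1.2(12.98) + 1.5(12.38) + 0.3(10.23) = 15.58 + 18.57 + 3.07 = 37.22
Eq. 4: 1.25(12.98) + 1.6(15.46) = 40.96
The largest value is 40.96 kN/m from combination 4.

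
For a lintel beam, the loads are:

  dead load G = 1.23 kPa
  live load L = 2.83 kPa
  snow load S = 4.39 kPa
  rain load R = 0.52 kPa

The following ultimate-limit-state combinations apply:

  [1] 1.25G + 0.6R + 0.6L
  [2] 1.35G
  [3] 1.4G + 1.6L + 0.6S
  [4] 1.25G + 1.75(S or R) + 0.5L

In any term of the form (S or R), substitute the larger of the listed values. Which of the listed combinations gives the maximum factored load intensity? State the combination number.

(S or R) → S = 4.39 kPa.
[1] 1.25(1.23) + 0.6(0.52) + 0.6(2.83) = 1.54 + 0.31 + 1.70 = 3.55
[2] 1.35(1.23) = 1.66
[3] 1.4(1.23) + 1.6(2.83) + 0.6(4.39) = 1.72 + 4.53 + 2.63 = 8.88
[4] 1.25(1.23) + 1.75(4.39) + 0.5(2.83) = 1.54 + 7.68 + 1.42 = 10.64
The largest value is 10.64 kPa from combination 4.

Combination 4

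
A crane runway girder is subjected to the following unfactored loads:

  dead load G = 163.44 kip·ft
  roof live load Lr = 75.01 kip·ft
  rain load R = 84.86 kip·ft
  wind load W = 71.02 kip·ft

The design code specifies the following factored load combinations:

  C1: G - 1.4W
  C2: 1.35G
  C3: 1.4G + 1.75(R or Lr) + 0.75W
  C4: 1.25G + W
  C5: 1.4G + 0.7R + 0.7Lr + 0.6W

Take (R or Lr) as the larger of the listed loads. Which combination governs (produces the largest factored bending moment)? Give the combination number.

(R or Lr) → R = 84.86 kip·ft.
C1: 1.0(163.44) - 1.4(71.02) = 64.01
C2: 1.35(163.44) = 220.64
C3: 1.4(163.44) + 1.75(84.86) + 0.75(71.02) = 430.59
C4: 1.25(163.44) + 1.0(71.02) = 275.32
C5: 1.4(163.44) + 0.7(84.86) + 0.7(75.01) + 0.6(71.02) = 383.34
The largest value is 430.59 kip·ft from combination 3.

Combination 3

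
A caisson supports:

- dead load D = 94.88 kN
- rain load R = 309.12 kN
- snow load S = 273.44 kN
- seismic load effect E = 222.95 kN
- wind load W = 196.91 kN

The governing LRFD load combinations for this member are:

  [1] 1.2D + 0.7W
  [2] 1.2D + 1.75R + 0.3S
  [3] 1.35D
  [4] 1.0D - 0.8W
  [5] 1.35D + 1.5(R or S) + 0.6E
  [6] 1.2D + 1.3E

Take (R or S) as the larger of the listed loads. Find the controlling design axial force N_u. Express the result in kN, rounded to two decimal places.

736.85 kN

(R or S) → R = 309.12 kN.
[1] 1.2(94.88) + 0.7(196.91) = 251.69
[2] 1.2(94.88) + 1.75(309.12) + 0.3(273.44) = 736.85
[3] 1.35(94.88) = 128.09
[4] 1.0(94.88) - 0.8(196.91) = -62.65
[5] 1.35(94.88) + 1.5(309.12) + 0.6(222.95) = 725.54
[6] 1.2(94.88) + 1.3(222.95) = 403.69
Maximum is from combination 2.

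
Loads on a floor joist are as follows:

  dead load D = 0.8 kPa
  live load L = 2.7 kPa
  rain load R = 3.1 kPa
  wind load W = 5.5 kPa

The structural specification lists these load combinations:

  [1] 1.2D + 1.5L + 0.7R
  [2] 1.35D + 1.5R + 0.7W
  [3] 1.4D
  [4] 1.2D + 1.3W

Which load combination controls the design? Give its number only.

[1] 1.2(0.8) + 1.5(2.7) + 0.7(3.1) = 7.2
[2] 1.35(0.8) + 1.5(3.1) + 0.7(5.5) = 9.6
[3] 1.4(0.8) = 1.1
[4] 1.2(0.8) + 1.3(5.5) = 8.1
The largest value is 9.6 kPa from combination 2.

Combination 2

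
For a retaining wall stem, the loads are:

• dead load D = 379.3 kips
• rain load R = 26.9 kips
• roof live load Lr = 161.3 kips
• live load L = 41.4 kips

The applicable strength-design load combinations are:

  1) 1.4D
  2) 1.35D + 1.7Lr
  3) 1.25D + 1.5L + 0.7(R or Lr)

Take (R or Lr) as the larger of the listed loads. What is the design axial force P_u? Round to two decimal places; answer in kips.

(R or Lr) → Lr = 161.3 kips.
1) 1.4(379.3) = 531.02
2) 1.35(379.3) + 1.7(161.3) = 512.06 + 274.21 = 786.27
3) 1.25(379.3) + 1.5(41.4) + 0.7(161.3) = 474.13 + 62.10 + 112.91 = 649.14
Combination 2 governs: P_u = 786.27 kips.

786.27 kips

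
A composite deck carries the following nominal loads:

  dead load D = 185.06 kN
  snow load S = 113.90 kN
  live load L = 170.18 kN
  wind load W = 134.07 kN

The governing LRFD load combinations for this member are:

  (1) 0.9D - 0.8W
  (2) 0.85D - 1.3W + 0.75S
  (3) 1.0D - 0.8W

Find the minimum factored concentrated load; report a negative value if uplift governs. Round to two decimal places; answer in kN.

(1) 0.9(185.06) - 0.8(134.07) = 59.30
(2) 0.85(185.06) - 1.3(134.07) + 0.75(113.90) = 157.30 - 174.29 + 85.43 = 68.44
(3) 1.0(185.06) - 0.8(134.07) = 185.06 - 107.26 = 77.80
Combination 1 gives the minimum: 59.30 kN.

59.30 kN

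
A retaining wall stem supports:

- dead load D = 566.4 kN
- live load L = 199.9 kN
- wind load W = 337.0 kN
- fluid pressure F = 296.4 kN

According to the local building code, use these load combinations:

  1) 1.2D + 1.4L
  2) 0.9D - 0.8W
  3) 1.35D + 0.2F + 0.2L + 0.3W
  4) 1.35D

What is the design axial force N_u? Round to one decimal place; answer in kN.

1) 1.2(566.4) + 1.4(199.9) = 959.5
2) 0.9(566.4) - 0.8(337.0) = 240.2
3) 1.35(566.4) + 0.2(296.4) + 0.2(199.9) + 0.3(337.0) = 965.0
4) 1.35(566.4) = 764.6
Maximum is from combination 3.

965.0 kN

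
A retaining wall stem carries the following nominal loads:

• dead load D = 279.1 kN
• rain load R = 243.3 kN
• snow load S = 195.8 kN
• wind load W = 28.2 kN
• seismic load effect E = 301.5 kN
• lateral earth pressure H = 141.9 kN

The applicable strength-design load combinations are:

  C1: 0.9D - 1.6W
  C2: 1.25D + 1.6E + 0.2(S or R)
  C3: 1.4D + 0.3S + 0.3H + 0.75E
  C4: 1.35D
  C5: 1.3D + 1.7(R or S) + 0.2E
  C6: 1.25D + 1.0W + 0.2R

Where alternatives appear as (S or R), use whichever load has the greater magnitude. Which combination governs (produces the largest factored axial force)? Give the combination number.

Combination 2

(S or R) → R = 243.3 kN; (R or S) → R = 243.3 kN.
C1: 0.9(279.1) - 1.6(28.2) = 251.2 - 45.1 = 206.1
C2: 1.25(279.1) + 1.6(301.5) + 0.2(243.3) = 879.9
C3: 1.4(279.1) + 0.3(195.8) + 0.3(141.9) + 0.75(301.5) = 718.2
C4: 1.35(279.1) = 376.8
C5: 1.3(279.1) + 1.7(243.3) + 0.2(301.5) = 362.8 + 413.6 + 60.3 = 836.7
C6: 1.25(279.1) + 1.0(28.2) + 0.2(243.3) = 425.7
The largest value is 879.9 kN from combination 2.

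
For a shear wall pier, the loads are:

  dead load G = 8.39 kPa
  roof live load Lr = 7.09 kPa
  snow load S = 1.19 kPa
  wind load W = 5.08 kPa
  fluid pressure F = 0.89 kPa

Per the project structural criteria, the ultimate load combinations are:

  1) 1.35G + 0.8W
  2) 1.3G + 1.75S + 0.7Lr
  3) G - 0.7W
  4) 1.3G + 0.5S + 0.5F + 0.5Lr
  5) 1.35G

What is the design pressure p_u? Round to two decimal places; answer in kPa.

17.95 kPa

1) 1.35(8.39) + 0.8(5.08) = 15.39
2) 1.3(8.39) + 1.75(1.19) + 0.7(7.09) = 17.95
3) 1.0(8.39) - 0.7(5.08) = 4.83
4) 1.3(8.39) + 0.5(1.19) + 0.5(0.89) + 0.5(7.09) = 15.49
5) 1.35(8.39) = 11.33
The controlling combination is 2, giving 17.95 kPa.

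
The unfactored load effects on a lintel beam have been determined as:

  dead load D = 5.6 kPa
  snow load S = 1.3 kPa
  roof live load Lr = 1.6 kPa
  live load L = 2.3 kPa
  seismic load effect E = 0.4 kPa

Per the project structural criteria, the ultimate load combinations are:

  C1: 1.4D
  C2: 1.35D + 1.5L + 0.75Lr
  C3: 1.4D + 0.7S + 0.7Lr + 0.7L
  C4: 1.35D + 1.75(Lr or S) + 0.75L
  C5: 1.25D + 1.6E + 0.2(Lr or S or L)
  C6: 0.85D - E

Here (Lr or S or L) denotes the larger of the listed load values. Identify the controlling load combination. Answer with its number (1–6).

Combination 2

(Lr or S) → Lr = 1.6 kPa; (Lr or S or L) → L = 2.3 kPa.
C1: 1.4(5.6) = 7.84
C2: 1.35(5.6) + 1.5(2.3) + 0.75(1.6) = 7.56 + 3.45 + 1.20 = 12.21
C3: 1.4(5.6) + 0.7(1.3) + 0.7(1.6) + 0.7(2.3) = 7.84 + 0.91 + 1.12 + 1.61 = 11.48
C4: 1.35(5.6) + 1.75(1.6) + 0.75(2.3) = 7.56 + 2.80 + 1.73 = 12.09
C5: 1.25(5.6) + 1.6(0.4) + 0.2(2.3) = 7.00 + 0.64 + 0.46 = 8.10
C6: 0.85(5.6) - 1.0(0.4) = 4.76 - 0.40 = 4.36
The largest value is 12.21 kPa from combination 2.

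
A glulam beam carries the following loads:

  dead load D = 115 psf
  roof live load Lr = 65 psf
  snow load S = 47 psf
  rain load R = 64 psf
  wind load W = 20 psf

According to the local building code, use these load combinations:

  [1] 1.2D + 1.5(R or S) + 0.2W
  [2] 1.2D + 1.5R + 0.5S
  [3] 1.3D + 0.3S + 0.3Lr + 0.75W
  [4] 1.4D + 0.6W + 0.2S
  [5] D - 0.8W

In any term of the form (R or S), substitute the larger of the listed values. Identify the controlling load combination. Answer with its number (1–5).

(R or S) → R = 64 psf.
[1] 1.2(115) + 1.5(64) + 0.2(20) = 238.00
[2] 1.2(115) + 1.5(64) + 0.5(47) = 257.50
[3] 1.3(115) + 0.3(47) + 0.3(65) + 0.75(20) = 198.10
[4] 1.4(115) + 0.6(20) + 0.2(47) = 182.40
[5] 1.0(115) - 0.8(20) = 99.00
The largest value is 257.50 psf from combination 2.

Combination 2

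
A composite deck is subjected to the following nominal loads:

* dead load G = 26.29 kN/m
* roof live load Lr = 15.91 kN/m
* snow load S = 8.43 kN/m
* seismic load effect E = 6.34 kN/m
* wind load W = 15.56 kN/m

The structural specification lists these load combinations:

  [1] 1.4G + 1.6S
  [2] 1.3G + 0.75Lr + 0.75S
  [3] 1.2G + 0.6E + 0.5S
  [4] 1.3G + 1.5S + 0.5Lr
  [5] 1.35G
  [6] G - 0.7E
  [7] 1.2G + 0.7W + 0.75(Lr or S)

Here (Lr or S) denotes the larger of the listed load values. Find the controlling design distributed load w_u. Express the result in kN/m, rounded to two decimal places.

(Lr or S) → Lr = 15.91 kN/m.
[1] 1.4(26.29) + 1.6(8.43) = 50.29
[2] 1.3(26.29) + 0.75(15.91) + 0.75(8.43) = 52.43
[3] 1.2(26.29) + 0.6(6.34) + 0.5(8.43) = 39.57
[4] 1.3(26.29) + 1.5(8.43) + 0.5(15.91) = 54.78
[5] 1.35(26.29) = 35.49
[6] 1.0(26.29) - 0.7(6.34) = 21.85
[7] 1.2(26.29) + 0.7(15.56) + 0.75(15.91) = 54.37
Maximum is from combination 4.

54.78 kN/m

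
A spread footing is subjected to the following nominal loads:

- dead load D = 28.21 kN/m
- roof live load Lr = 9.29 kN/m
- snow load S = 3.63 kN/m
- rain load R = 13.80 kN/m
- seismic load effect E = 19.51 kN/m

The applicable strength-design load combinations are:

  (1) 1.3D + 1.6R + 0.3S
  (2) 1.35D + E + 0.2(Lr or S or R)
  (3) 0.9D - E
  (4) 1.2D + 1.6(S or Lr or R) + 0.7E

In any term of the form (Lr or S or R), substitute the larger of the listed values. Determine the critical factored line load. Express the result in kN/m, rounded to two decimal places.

69.59 kN/m

(Lr or S or R) → R = 13.80 kN/m; (S or Lr or R) → R = 13.80 kN/m.
(1) 1.3(28.21) + 1.6(13.80) + 0.3(3.63) = 36.67 + 22.08 + 1.09 = 59.84
(2) 1.35(28.21) + 1.0(19.51) + 0.2(13.80) = 38.08 + 19.51 + 2.76 = 60.35
(3) 0.9(28.21) - 1.0(19.51) = 25.39 - 19.51 = 5.88
(4) 1.2(28.21) + 1.6(13.80) + 0.7(19.51) = 33.85 + 22.08 + 13.66 = 69.59
The controlling combination is 4, giving 69.59 kN/m.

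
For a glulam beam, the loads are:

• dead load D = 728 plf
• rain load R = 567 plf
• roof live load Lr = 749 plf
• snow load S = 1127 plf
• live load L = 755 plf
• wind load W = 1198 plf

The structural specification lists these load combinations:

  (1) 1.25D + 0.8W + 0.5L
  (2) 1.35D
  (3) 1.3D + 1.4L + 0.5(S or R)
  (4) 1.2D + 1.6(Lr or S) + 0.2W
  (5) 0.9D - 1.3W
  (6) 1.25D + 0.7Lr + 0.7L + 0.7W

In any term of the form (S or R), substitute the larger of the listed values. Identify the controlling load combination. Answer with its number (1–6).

Combination 4

(S or R) → S = 1127 plf; (Lr or S) → S = 1127 plf.
(1) 1.25(728) + 0.8(1198) + 0.5(755) = 910.00 + 958.40 + 377.50 = 2245.90
(2) 1.35(728) = 982.80
(3) 1.3(728) + 1.4(755) + 0.5(1127) = 946.40 + 1057.00 + 563.50 = 2566.90
(4) 1.2(728) + 1.6(1127) + 0.2(1198) = 873.60 + 1803.20 + 239.60 = 2916.40
(5) 0.9(728) - 1.3(1198) = 655.20 - 1557.40 = -902.20
(6) 1.25(728) + 0.7(749) + 0.7(755) + 0.7(1198) = 910.00 + 524.30 + 528.50 + 838.60 = 2801.40
The largest value is 2916.40 plf from combination 4.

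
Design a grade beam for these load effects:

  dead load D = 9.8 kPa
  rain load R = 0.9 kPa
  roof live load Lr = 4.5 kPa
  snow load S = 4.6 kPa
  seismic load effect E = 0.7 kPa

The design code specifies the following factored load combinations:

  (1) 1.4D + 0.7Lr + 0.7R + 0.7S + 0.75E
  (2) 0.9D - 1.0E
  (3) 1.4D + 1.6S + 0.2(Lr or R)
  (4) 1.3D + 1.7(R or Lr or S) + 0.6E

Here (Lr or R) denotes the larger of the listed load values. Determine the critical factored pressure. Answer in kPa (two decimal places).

(Lr or R) → Lr = 4.5 kPa; (R or Lr or S) → S = 4.6 kPa.
(1) 1.4(9.8) + 0.7(4.5) + 0.7(0.9) + 0.7(4.6) + 0.75(0.7) = 13.72 + 3.15 + 0.63 + 3.22 + 0.53 = 21.25
(2) 0.9(9.8) - 1.0(0.7) = 8.82 - 0.70 = 8.12
(3) 1.4(9.8) + 1.6(4.6) + 0.2(4.5) = 13.72 + 7.36 + 0.90 = 21.98
(4) 1.3(9.8) + 1.7(4.6) + 0.6(0.7) = 12.74 + 7.82 + 0.42 = 20.98
Combination 3 governs: p_u = 21.98 kPa.

21.98 kPa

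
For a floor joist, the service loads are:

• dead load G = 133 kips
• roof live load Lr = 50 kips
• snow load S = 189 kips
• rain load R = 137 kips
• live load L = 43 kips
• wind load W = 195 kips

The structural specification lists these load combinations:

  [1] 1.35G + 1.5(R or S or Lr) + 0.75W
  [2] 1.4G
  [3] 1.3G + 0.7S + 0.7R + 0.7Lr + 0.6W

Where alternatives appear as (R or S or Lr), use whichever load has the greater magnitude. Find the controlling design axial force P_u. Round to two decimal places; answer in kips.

(R or S or Lr) → S = 189 kips.
[1] 1.35(133) + 1.5(189) + 0.75(195) = 179.55 + 283.50 + 146.25 = 609.30
[2] 1.4(133) = 186.20
[3] 1.3(133) + 0.7(189) + 0.7(137) + 0.7(50) + 0.6(195) = 172.90 + 132.30 + 95.90 + 35.00 + 117.00 = 553.10
The controlling combination is 1, giving 609.30 kips.

609.30 kips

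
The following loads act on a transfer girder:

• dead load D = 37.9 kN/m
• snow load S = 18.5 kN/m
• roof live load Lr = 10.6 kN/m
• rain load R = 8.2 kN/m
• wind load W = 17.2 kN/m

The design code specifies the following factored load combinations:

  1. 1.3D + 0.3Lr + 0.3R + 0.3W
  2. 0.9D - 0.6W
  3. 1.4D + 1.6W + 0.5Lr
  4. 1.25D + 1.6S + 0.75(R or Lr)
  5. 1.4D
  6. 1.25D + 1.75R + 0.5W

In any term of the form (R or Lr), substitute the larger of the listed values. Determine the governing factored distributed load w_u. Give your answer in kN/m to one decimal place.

(R or Lr) → Lr = 10.6 kN/m.
1. 1.3(37.9) + 0.3(10.6) + 0.3(8.2) + 0.3(17.2) = 60.1
2. 0.9(37.9) - 0.6(17.2) = 34.1 - 10.3 = 23.8
3. 1.4(37.9) + 1.6(17.2) + 0.5(10.6) = 53.1 + 27.5 + 5.3 = 85.9
4. 1.25(37.9) + 1.6(18.5) + 0.75(10.6) = 84.9
5. 1.4(37.9) = 53.1
6. 1.25(37.9) + 1.75(8.2) + 0.5(17.2) = 70.3
Maximum is from combination 3.

85.9 kN/m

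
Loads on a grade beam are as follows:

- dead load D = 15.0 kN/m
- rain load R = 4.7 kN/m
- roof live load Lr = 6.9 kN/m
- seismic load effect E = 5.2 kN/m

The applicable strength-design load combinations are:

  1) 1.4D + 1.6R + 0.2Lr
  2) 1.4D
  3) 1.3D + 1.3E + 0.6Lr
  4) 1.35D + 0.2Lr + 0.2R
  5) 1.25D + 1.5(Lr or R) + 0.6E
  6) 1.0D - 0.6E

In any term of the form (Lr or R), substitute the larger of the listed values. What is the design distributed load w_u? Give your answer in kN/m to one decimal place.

32.2 kN/m

(Lr or R) → Lr = 6.9 kN/m.
1) 1.4(15.0) + 1.6(4.7) + 0.2(6.9) = 29.9
2) 1.4(15.0) = 21.0
3) 1.3(15.0) + 1.3(5.2) + 0.6(6.9) = 30.4
4) 1.35(15.0) + 0.2(6.9) + 0.2(4.7) = 22.6
5) 1.25(15.0) + 1.5(6.9) + 0.6(5.2) = 32.2
6) 1.0(15.0) - 0.6(5.2) = 11.9
Combination 5 governs: w_u = 32.2 kN/m.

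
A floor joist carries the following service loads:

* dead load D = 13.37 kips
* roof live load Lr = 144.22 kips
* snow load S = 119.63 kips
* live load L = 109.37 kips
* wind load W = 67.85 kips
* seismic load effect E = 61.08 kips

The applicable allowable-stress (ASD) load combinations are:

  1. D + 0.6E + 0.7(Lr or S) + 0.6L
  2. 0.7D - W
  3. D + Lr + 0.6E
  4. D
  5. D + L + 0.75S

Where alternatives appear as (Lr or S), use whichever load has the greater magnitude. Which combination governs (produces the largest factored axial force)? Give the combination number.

Combination 1

(Lr or S) → Lr = 144.22 kips.
1. 1.0(13.37) + 0.6(61.08) + 0.7(144.22) + 0.6(109.37) = 13.37 + 36.65 + 100.95 + 65.62 = 216.59
2. 0.7(13.37) - 1.0(67.85) = 9.36 - 67.85 = -58.49
3. 1.0(13.37) + 1.0(144.22) + 0.6(61.08) = 13.37 + 144.22 + 36.65 = 194.24
4. 1.0(13.37) = 13.37
5. 1.0(13.37) + 1.0(109.37) + 0.75(119.63) = 13.37 + 109.37 + 89.72 = 212.46
The largest value is 216.59 kips from combination 1.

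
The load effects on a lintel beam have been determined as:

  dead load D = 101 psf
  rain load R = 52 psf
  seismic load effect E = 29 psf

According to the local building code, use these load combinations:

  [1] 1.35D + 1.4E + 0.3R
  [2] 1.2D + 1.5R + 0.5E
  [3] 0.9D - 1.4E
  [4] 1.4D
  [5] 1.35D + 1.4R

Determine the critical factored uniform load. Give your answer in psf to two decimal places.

213.70 psf

[1] 1.35(101) + 1.4(29) + 0.3(52) = 192.55
[2] 1.2(101) + 1.5(52) + 0.5(29) = 213.70
[3] 0.9(101) - 1.4(29) = 50.30
[4] 1.4(101) = 141.40
[5] 1.35(101) + 1.4(52) = 209.15
Maximum is from combination 2.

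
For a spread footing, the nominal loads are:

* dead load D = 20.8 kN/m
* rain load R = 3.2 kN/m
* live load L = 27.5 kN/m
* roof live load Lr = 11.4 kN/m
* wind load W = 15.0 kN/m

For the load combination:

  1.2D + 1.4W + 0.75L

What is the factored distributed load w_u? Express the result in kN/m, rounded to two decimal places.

66.59 kN/m

1.2(20.8) + 1.4(15.0) + 0.75(27.5) = 66.59
w_u = 66.59 kN/m.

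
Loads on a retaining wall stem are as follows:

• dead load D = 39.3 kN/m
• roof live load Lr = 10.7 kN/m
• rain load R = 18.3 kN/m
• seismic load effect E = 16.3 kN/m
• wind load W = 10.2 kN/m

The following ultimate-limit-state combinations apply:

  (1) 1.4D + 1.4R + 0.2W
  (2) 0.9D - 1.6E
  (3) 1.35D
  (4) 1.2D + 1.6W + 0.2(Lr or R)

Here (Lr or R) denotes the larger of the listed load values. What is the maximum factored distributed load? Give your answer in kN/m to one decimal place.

82.7 kN/m

(Lr or R) → R = 18.3 kN/m.
(1) 1.4(39.3) + 1.4(18.3) + 0.2(10.2) = 82.7
(2) 0.9(39.3) - 1.6(16.3) = 9.3
(3) 1.35(39.3) = 53.1
(4) 1.2(39.3) + 1.6(10.2) + 0.2(18.3) = 67.1
Maximum is from combination 1.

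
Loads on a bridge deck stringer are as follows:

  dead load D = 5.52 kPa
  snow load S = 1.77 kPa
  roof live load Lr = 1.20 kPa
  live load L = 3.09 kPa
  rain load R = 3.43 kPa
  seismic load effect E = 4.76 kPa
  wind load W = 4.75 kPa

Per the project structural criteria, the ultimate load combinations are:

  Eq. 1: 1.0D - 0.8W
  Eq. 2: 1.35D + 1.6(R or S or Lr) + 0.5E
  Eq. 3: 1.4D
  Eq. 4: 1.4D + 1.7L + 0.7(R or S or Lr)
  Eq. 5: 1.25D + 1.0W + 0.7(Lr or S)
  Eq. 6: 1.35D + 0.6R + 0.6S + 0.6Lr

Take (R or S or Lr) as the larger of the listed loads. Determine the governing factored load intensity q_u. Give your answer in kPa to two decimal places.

(R or S or Lr) → R = 3.43 kPa; (Lr or S) → S = 1.77 kPa.
Eq. 1: 1.0(5.52) - 0.8(4.75) = 1.72
Eq. 2: 1.35(5.52) + 1.6(3.43) + 0.5(4.76) = 15.32
Eq. 3: 1.4(5.52) = 7.73
Eq. 4: 1.4(5.52) + 1.7(3.09) + 0.7(3.43) = 15.38
Eq. 5: 1.25(5.52) + 1.0(4.75) + 0.7(1.77) = 12.89
Eq. 6: 1.35(5.52) + 0.6(3.43) + 0.6(1.77) + 0.6(1.20) = 11.29
The controlling combination is 4, giving 15.38 kPa.

15.38 kPa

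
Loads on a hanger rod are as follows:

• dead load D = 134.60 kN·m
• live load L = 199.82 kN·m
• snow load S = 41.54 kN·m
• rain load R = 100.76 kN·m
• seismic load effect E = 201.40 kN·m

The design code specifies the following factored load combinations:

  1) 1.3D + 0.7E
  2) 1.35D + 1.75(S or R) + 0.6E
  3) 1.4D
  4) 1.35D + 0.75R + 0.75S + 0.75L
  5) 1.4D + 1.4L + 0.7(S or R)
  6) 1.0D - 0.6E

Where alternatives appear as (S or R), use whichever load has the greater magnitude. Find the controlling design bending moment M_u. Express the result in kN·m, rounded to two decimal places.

(S or R) → R = 100.76 kN·m.
1) 1.3(134.60) + 0.7(201.40) = 315.96
2) 1.35(134.60) + 1.75(100.76) + 0.6(201.40) = 478.88
3) 1.4(134.60) = 188.44
4) 1.35(134.60) + 0.75(100.76) + 0.75(41.54) + 0.75(199.82) = 438.30
5) 1.4(134.60) + 1.4(199.82) + 0.7(100.76) = 538.72
6) 1.0(134.60) - 0.6(201.40) = 13.76
Combination 5 governs: M_u = 538.72 kN·m.

538.72 kN·m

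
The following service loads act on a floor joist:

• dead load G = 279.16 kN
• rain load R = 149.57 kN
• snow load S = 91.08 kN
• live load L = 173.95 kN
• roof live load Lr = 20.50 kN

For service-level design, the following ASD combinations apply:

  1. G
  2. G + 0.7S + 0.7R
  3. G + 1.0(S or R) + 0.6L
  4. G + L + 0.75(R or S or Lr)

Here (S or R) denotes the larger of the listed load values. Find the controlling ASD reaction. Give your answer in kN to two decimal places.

(S or R) → R = 149.57 kN; (R or S or Lr) → R = 149.57 kN.
1. 1.0(279.16) = 279.16
2. 1.0(279.16) + 0.7(91.08) + 0.7(149.57) = 279.16 + 63.76 + 104.70 = 447.62
3. 1.0(279.16) + 1.0(149.57) + 0.6(173.95) = 279.16 + 149.57 + 104.37 = 533.10
4. 1.0(279.16) + 1.0(173.95) + 0.75(149.57) = 279.16 + 173.95 + 112.18 = 565.29
Maximum is from combination 4.

565.29 kN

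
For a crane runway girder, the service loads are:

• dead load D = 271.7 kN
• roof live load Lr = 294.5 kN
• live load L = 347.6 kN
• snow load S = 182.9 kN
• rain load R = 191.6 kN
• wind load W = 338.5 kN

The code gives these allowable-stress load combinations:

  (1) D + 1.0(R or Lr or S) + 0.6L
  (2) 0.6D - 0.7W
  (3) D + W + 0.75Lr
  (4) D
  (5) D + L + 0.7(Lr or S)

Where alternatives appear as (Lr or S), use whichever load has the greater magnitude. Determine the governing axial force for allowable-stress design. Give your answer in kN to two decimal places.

831.08 kN

(R or Lr or S) → Lr = 294.5 kN; (Lr or S) → Lr = 294.5 kN.
(1) 1.0(271.7) + 1.0(294.5) + 0.6(347.6) = 271.70 + 294.50 + 208.56 = 774.76
(2) 0.6(271.7) - 0.7(338.5) = 163.02 - 236.95 = -73.93
(3) 1.0(271.7) + 1.0(338.5) + 0.75(294.5) = 271.70 + 338.50 + 220.88 = 831.08
(4) 1.0(271.7) = 271.70
(5) 1.0(271.7) + 1.0(347.6) + 0.7(294.5) = 271.70 + 347.60 + 206.15 = 825.45
The controlling combination is 3, giving 831.08 kN.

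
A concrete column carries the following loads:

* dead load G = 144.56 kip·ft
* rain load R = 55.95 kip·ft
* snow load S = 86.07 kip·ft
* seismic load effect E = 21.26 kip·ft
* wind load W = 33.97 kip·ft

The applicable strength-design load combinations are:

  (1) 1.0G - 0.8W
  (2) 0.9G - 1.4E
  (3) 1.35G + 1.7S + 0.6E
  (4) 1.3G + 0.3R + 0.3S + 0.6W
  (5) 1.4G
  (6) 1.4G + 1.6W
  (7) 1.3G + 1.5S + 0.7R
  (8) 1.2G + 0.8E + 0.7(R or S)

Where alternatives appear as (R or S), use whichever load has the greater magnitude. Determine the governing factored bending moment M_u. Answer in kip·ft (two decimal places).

356.20 kip·ft

(R or S) → S = 86.07 kip·ft.
(1) 1.0(144.56) - 0.8(33.97) = 144.56 - 27.18 = 117.38
(2) 0.9(144.56) - 1.4(21.26) = 130.10 - 29.76 = 100.34
(3) 1.35(144.56) + 1.7(86.07) + 0.6(21.26) = 354.23
(4) 1.3(144.56) + 0.3(55.95) + 0.3(86.07) + 0.6(33.97) = 187.93 + 16.79 + 25.82 + 20.38 = 250.92
(5) 1.4(144.56) = 202.38
(6) 1.4(144.56) + 1.6(33.97) = 256.74
(7) 1.3(144.56) + 1.5(86.07) + 0.7(55.95) = 356.20
(8) 1.2(144.56) + 0.8(21.26) + 0.7(86.07) = 173.47 + 17.01 + 60.25 = 250.73
Combination 7 governs: M_u = 356.20 kip·ft.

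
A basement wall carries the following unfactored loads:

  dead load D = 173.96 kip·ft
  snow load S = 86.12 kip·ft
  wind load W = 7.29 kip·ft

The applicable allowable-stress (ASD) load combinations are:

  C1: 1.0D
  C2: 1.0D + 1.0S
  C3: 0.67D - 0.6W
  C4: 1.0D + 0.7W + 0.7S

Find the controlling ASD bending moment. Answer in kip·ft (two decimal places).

260.08 kip·ft

C1: 1.0(173.96) = 173.96
C2: 1.0(173.96) + 1.0(86.12) = 173.96 + 86.12 = 260.08
C3: 0.67(173.96) - 0.6(7.29) = 116.55 - 4.37 = 112.18
C4: 1.0(173.96) + 0.7(7.29) + 0.7(86.12) = 239.35
Maximum is from combination 2.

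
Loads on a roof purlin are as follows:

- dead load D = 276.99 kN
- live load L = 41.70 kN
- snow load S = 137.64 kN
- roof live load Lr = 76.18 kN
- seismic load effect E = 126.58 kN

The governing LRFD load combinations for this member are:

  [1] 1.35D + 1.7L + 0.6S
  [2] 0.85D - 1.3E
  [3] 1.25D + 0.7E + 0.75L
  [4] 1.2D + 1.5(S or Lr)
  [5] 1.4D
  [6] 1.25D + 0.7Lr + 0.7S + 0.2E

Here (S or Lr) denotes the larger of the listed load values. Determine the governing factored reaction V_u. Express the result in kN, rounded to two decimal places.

538.85 kN

(S or Lr) → S = 137.64 kN.
[1] 1.35(276.99) + 1.7(41.70) + 0.6(137.64) = 373.94 + 70.89 + 82.58 = 527.41
[2] 0.85(276.99) - 1.3(126.58) = 235.44 - 164.55 = 70.89
[3] 1.25(276.99) + 0.7(126.58) + 0.75(41.70) = 466.12
[4] 1.2(276.99) + 1.5(137.64) = 332.39 + 206.46 = 538.85
[5] 1.4(276.99) = 387.79
[6] 1.25(276.99) + 0.7(76.18) + 0.7(137.64) + 0.2(126.58) = 521.23
Combination 4 governs: V_u = 538.85 kN.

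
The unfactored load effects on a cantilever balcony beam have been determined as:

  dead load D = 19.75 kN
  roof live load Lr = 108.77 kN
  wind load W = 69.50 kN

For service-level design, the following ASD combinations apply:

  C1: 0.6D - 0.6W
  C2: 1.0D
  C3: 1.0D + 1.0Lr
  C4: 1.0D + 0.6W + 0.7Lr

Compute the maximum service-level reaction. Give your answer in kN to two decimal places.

137.59 kN

C1: 0.6(19.75) - 0.6(69.50) = -29.85
C2: 1.0(19.75) = 19.75
C3: 1.0(19.75) + 1.0(108.77) = 128.52
C4: 1.0(19.75) + 0.6(69.50) + 0.7(108.77) = 137.59
Maximum is from combination 4.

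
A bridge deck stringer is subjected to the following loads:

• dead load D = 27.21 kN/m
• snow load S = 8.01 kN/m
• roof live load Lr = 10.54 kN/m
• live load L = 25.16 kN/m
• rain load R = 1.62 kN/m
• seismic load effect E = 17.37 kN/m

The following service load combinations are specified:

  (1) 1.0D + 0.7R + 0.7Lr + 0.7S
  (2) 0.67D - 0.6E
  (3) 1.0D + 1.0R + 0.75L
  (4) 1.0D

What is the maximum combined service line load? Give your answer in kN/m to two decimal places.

47.70 kN/m

(1) 1.0(27.21) + 0.7(1.62) + 0.7(10.54) + 0.7(8.01) = 41.33
(2) 0.67(27.21) - 0.6(17.37) = 7.81
(3) 1.0(27.21) + 1.0(1.62) + 0.75(25.16) = 47.70
(4) 1.0(27.21) = 27.21
Maximum is from combination 3.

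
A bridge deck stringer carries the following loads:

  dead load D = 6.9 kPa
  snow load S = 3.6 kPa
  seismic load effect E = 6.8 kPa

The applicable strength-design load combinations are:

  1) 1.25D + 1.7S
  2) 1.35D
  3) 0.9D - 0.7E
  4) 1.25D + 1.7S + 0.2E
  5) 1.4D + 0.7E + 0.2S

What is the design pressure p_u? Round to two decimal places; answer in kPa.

16.11 kPa

1) 1.25(6.9) + 1.7(3.6) = 8.63 + 6.12 = 14.75
2) 1.35(6.9) = 9.32
3) 0.9(6.9) - 0.7(6.8) = 6.21 - 4.76 = 1.45
4) 1.25(6.9) + 1.7(3.6) + 0.2(6.8) = 8.63 + 6.12 + 1.36 = 16.11
5) 1.4(6.9) + 0.7(6.8) + 0.2(3.6) = 9.66 + 4.76 + 0.72 = 15.14
Maximum is from combination 4.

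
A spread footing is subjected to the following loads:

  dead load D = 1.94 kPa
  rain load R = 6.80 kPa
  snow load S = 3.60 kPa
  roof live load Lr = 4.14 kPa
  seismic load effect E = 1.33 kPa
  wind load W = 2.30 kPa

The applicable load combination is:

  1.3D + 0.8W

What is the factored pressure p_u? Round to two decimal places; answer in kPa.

1.3(1.94) + 0.8(2.30) = 4.36
p_u = 4.36 kPa.

4.36 kPa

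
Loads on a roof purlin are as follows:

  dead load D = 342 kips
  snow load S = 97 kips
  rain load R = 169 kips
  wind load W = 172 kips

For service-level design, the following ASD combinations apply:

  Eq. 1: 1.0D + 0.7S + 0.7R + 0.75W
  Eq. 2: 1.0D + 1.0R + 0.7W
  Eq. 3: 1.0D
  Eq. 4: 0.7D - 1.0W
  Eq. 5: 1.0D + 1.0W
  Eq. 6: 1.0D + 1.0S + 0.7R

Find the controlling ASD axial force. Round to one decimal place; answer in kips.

Eq. 1: 1.0(342) + 0.7(97) + 0.7(169) + 0.75(172) = 342.0 + 67.9 + 118.3 + 129.0 = 657.2
Eq. 2: 1.0(342) + 1.0(169) + 0.7(172) = 342.0 + 169.0 + 120.4 = 631.4
Eq. 3: 1.0(342) = 342.0
Eq. 4: 0.7(342) - 1.0(172) = 239.4 - 172.0 = 67.4
Eq. 5: 1.0(342) + 1.0(172) = 342.0 + 172.0 = 514.0
Eq. 6: 1.0(342) + 1.0(97) + 0.7(169) = 342.0 + 97.0 + 118.3 = 557.3
Combination 1 governs: P = 657.2 kips.

657.2 kips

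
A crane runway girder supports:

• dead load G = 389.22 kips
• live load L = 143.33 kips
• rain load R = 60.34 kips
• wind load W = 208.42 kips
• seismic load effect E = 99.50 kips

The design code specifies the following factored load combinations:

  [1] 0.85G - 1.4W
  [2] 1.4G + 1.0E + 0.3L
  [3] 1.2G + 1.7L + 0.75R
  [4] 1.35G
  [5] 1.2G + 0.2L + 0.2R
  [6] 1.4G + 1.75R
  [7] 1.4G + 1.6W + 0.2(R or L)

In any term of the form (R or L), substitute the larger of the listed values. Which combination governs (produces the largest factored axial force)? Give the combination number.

(R or L) → L = 143.33 kips.
[1] 0.85(389.22) - 1.4(208.42) = 330.84 - 291.79 = 39.05
[2] 1.4(389.22) + 1.0(99.50) + 0.3(143.33) = 544.91 + 99.50 + 43.00 = 687.41
[3] 1.2(389.22) + 1.7(143.33) + 0.75(60.34) = 467.06 + 243.66 + 45.26 = 755.98
[4] 1.35(389.22) = 525.45
[5] 1.2(389.22) + 0.2(143.33) + 0.2(60.34) = 467.06 + 28.67 + 12.07 = 507.80
[6] 1.4(389.22) + 1.75(60.34) = 650.50
[7] 1.4(389.22) + 1.6(208.42) + 0.2(143.33) = 544.91 + 333.47 + 28.67 = 907.05
The largest value is 907.05 kips from combination 7.

Combination 7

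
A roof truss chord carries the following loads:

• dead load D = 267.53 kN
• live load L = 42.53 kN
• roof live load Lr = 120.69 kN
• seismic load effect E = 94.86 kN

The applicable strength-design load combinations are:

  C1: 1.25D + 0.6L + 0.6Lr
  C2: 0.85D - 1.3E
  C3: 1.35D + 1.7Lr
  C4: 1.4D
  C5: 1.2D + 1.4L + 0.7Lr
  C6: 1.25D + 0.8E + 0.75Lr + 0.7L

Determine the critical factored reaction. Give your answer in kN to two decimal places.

566.34 kN

C1: 1.25(267.53) + 0.6(42.53) + 0.6(120.69) = 334.41 + 25.52 + 72.41 = 432.34
C2: 0.85(267.53) - 1.3(94.86) = 227.40 - 123.32 = 104.08
C3: 1.35(267.53) + 1.7(120.69) = 361.17 + 205.17 = 566.34
C4: 1.4(267.53) = 374.54
C5: 1.2(267.53) + 1.4(42.53) + 0.7(120.69) = 321.04 + 59.54 + 84.48 = 465.06
C6: 1.25(267.53) + 0.8(94.86) + 0.75(120.69) + 0.7(42.53) = 334.41 + 75.89 + 90.52 + 29.77 = 530.59
Maximum is from combination 3.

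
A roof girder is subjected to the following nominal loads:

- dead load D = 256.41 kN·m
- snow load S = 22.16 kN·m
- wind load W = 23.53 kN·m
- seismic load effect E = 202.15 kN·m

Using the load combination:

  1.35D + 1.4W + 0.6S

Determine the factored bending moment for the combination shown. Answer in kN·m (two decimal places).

1.35(256.41) + 1.4(23.53) + 0.6(22.16) = 392.39
M_u = 392.39 kN·m.

392.39 kN·m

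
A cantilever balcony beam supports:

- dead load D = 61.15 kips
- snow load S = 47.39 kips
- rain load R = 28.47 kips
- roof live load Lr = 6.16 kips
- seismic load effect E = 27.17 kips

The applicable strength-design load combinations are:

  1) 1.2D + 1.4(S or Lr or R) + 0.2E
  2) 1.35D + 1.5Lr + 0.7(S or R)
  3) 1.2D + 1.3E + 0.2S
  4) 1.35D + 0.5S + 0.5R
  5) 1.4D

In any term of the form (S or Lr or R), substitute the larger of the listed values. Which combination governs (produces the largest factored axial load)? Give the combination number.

Combination 1

(S or Lr or R) → S = 47.39 kips; (S or R) → S = 47.39 kips.
1) 1.2(61.15) + 1.4(47.39) + 0.2(27.17) = 73.38 + 66.35 + 5.43 = 145.16
2) 1.35(61.15) + 1.5(6.16) + 0.7(47.39) = 124.97
3) 1.2(61.15) + 1.3(27.17) + 0.2(47.39) = 73.38 + 35.32 + 9.48 = 118.18
4) 1.35(61.15) + 0.5(47.39) + 0.5(28.47) = 120.48
5) 1.4(61.15) = 85.61
The largest value is 145.16 kips from combination 1.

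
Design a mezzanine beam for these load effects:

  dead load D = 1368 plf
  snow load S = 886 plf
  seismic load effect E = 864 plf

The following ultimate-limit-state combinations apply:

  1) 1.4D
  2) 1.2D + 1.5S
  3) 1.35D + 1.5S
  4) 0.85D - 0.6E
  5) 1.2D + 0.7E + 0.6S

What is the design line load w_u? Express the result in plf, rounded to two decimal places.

1) 1.4(1368) = 1915.20
2) 1.2(1368) + 1.5(886) = 2970.60
3) 1.35(1368) + 1.5(886) = 3175.80
4) 0.85(1368) - 0.6(864) = 644.40
5) 1.2(1368) + 0.7(864) + 0.6(886) = 2778.00
The controlling combination is 3, giving 3175.80 plf.

3175.80 plf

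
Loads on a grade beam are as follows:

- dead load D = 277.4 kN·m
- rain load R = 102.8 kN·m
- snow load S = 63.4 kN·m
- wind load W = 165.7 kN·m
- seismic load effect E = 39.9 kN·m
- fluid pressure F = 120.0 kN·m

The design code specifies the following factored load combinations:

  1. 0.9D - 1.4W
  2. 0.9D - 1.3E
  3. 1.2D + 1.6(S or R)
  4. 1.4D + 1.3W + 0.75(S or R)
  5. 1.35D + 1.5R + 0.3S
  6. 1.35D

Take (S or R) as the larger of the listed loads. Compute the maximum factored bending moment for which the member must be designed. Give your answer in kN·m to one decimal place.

680.9 kN·m

(S or R) → R = 102.8 kN·m.
1. 0.9(277.4) - 1.4(165.7) = 17.7
2. 0.9(277.4) - 1.3(39.9) = 197.8
3. 1.2(277.4) + 1.6(102.8) = 497.4
4. 1.4(277.4) + 1.3(165.7) + 0.75(102.8) = 680.9
5. 1.35(277.4) + 1.5(102.8) + 0.3(63.4) = 547.7
6. 1.35(277.4) = 374.5
Combination 4 governs: M_u = 680.9 kN·m.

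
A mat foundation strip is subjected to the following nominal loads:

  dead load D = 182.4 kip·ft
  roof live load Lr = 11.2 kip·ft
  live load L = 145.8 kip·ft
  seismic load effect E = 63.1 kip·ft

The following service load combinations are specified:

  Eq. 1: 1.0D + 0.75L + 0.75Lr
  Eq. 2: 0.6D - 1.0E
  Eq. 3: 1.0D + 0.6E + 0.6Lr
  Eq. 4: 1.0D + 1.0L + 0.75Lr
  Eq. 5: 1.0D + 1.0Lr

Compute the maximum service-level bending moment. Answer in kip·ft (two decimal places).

336.60 kip·ft

Eq. 1: 1.0(182.4) + 0.75(145.8) + 0.75(11.2) = 182.40 + 109.35 + 8.40 = 300.15
Eq. 2: 0.6(182.4) - 1.0(63.1) = 109.44 - 63.10 = 46.34
Eq. 3: 1.0(182.4) + 0.6(63.1) + 0.6(11.2) = 182.40 + 37.86 + 6.72 = 226.98
Eq. 4: 1.0(182.4) + 1.0(145.8) + 0.75(11.2) = 182.40 + 145.80 + 8.40 = 336.60
Eq. 5: 1.0(182.4) + 1.0(11.2) = 182.40 + 11.20 = 193.60
Maximum is from combination 4.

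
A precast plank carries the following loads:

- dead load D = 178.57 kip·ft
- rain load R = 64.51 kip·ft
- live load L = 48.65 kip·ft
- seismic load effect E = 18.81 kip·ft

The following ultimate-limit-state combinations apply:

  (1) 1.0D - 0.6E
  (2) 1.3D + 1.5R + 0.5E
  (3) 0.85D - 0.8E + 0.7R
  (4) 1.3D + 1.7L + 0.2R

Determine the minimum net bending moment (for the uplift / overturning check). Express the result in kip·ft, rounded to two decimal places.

167.28 kip·ft

(1) 1.0(178.57) - 0.6(18.81) = 178.57 - 11.29 = 167.28
(2) 1.3(178.57) + 1.5(64.51) + 0.5(18.81) = 338.31
(3) 0.85(178.57) - 0.8(18.81) + 0.7(64.51) = 151.78 - 15.05 + 45.16 = 181.89
(4) 1.3(178.57) + 1.7(48.65) + 0.2(64.51) = 232.14 + 82.71 + 12.90 = 327.75
Combination 1 gives the minimum: 167.28 kip·ft.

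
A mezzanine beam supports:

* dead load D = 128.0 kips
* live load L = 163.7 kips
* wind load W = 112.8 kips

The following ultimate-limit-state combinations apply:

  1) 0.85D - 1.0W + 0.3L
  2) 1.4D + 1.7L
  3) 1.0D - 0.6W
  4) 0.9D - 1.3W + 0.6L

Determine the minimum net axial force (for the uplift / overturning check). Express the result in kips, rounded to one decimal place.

1) 0.85(128.0) - 1.0(112.8) + 0.3(163.7) = 45.1
2) 1.4(128.0) + 1.7(163.7) = 457.5
3) 1.0(128.0) - 0.6(112.8) = 60.3
4) 0.9(128.0) - 1.3(112.8) + 0.6(163.7) = 66.8
Combination 1 gives the minimum: 45.1 kips.

45.1 kips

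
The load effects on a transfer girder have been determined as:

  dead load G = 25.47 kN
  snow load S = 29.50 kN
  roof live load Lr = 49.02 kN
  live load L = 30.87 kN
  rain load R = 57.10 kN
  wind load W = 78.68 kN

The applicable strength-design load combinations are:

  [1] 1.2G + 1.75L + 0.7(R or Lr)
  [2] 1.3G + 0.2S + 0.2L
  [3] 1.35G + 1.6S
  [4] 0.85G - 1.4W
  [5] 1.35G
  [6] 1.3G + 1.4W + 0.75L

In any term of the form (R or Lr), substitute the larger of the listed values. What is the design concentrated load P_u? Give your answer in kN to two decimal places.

(R or Lr) → R = 57.10 kN.
[1] 1.2(25.47) + 1.75(30.87) + 0.7(57.10) = 124.56
[2] 1.3(25.47) + 0.2(29.50) + 0.2(30.87) = 45.19
[3] 1.35(25.47) + 1.6(29.50) = 34.38 + 47.20 = 81.58
[4] 0.85(25.47) - 1.4(78.68) = 21.65 - 110.15 = -88.50
[5] 1.35(25.47) = 34.38
[6] 1.3(25.47) + 1.4(78.68) + 0.75(30.87) = 166.42
Combination 6 governs: P_u = 166.42 kN.

166.42 kN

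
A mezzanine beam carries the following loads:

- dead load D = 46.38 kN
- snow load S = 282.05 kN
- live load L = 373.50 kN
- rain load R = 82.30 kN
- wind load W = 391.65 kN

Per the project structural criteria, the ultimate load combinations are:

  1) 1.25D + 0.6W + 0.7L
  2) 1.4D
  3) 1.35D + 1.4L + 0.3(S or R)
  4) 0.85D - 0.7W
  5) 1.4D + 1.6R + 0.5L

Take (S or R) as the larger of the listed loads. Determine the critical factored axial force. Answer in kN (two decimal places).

(S or R) → S = 282.05 kN.
1) 1.25(46.38) + 0.6(391.65) + 0.7(373.50) = 57.98 + 234.99 + 261.45 = 554.42
2) 1.4(46.38) = 64.93
3) 1.35(46.38) + 1.4(373.50) + 0.3(282.05) = 62.61 + 522.90 + 84.62 = 670.13
4) 0.85(46.38) - 0.7(391.65) = -234.73
5) 1.4(46.38) + 1.6(82.30) + 0.5(373.50) = 64.93 + 131.68 + 186.75 = 383.36
Maximum is from combination 3.

670.13 kN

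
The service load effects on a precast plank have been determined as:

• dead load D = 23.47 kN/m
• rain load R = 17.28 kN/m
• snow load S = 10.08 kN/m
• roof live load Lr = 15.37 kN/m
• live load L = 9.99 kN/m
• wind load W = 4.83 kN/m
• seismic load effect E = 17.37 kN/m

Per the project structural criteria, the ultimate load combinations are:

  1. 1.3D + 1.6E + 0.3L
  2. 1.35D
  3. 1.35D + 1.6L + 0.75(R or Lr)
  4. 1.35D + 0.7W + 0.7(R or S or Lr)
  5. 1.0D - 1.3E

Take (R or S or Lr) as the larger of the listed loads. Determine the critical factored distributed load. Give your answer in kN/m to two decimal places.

61.30 kN/m

(R or Lr) → R = 17.28 kN/m; (R or S or Lr) → R = 17.28 kN/m.
1. 1.3(23.47) + 1.6(17.37) + 0.3(9.99) = 61.30
2. 1.35(23.47) = 31.68
3. 1.35(23.47) + 1.6(9.99) + 0.75(17.28) = 60.63
4. 1.35(23.47) + 0.7(4.83) + 0.7(17.28) = 47.16
5. 1.0(23.47) - 1.3(17.37) = 0.89
The controlling combination is 1, giving 61.30 kN/m.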